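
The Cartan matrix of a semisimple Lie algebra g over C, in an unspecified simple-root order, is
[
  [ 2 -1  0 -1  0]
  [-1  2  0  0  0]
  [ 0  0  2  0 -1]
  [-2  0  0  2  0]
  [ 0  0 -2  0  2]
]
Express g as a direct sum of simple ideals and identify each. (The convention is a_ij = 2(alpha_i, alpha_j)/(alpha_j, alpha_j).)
The diagram associated to this matrix has two connected components: the simple roots {alpha_3, alpha_5} form a chain of 2 nodes with a double edge at one end; the terminal node there is the unique short simple root (B_2), and {alpha_1, alpha_2, alpha_4} form a chain of 3 nodes with a double edge at one end; the terminal node there is the unique long simple root (C_3). A semisimple Lie algebra decomposes uniquely as the direct sum of simple ideals, one per connected component of its Dynkin diagram, so g ≅ B_2 ⊕ C_3 (dimension 10 + 21 = 31).

B_2 + C_3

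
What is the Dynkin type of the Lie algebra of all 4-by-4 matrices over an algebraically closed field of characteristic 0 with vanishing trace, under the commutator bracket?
This is sl(4), which has dimension 4^2 - 1 = 15 and rank 4 - 1 = 3 (a Cartan subalgebra is the diagonal traceless matrices). In the classification of classical Lie algebras, the special linear algebra sl(n+1) has type A_n; here n = 3, so the Dynkin diagram is a chain of 3 nodes with single edges (A_3). Hence the type is A_3.

A_3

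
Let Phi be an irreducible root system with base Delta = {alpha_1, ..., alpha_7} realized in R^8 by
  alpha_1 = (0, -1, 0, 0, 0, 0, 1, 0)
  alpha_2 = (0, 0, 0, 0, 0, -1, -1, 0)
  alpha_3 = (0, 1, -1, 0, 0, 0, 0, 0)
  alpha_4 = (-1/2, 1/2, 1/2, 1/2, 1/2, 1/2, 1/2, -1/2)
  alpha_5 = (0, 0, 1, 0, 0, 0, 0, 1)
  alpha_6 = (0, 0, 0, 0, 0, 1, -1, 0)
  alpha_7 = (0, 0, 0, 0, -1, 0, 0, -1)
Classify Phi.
type E_7

Compute the Cartan integers a_ij = 2(alpha_i, alpha_j)/(alpha_j, alpha_j); the resulting 7x7 Cartan matrix is
[[2, -1, -1, 0, 0, -1, 0], [-1, 2, 0, -1, 0, 0, 0], [-1, 0, 2, 0, -1, 0, 0], [0, -1, 0, 2, 0, 0, 0], [0, 0, -1, 0, 2, 0, -1], [-1, 0, 0, 0, 0, 2, 0], [0, 0, 0, 0, -1, 0, 2]].
All simple roots have the same length, so the diagram is simply laced. The associated Dynkin diagram is a chain of 6 nodes with one extra node attached to the third node from one end (E_7), so the type is E_7.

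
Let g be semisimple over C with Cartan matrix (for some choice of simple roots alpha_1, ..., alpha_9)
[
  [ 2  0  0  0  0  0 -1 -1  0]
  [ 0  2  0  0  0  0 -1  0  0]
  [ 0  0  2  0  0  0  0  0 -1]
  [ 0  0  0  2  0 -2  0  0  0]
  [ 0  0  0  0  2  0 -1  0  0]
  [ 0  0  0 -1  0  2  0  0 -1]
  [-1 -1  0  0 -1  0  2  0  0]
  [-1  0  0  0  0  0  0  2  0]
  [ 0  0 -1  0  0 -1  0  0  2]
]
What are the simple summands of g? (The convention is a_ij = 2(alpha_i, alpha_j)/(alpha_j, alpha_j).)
C4 ⊕ D5

The diagram associated to this matrix has two connected components: the simple roots {alpha_3, alpha_4, alpha_6, alpha_9} form a chain of 4 nodes with a double edge at one end; the terminal node there is the unique long simple root (C_4), and {alpha_1, alpha_2, alpha_5, alpha_7, alpha_8} form a chain of 3 nodes with a fork of two nodes at one end (D_5). A semisimple Lie algebra decomposes uniquely as the direct sum of simple ideals, one per connected component of its Dynkin diagram, so g ≅ C_4 ⊕ D_5 (dimension 36 + 45 = 81).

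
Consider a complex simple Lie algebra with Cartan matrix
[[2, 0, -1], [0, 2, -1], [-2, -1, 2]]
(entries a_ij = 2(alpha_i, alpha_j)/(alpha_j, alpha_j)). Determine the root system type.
B_3 (so(7))

The matrix has rank 3 with 2's on the diagonal. Reading the off-diagonal entries as Dynkin edges (a single edge where a_ij = a_ji = -1; a double or triple edge where a_ij * a_ji = 2 or 3), the diagram is a chain of 3 nodes with a double edge at one end; the terminal node there is the unique short simple root (B_3). One simple-root ordering that puts it in standard form is (alpha_2, alpha_3, alpha_1). So the algebra is type B_3, i.e. so(7).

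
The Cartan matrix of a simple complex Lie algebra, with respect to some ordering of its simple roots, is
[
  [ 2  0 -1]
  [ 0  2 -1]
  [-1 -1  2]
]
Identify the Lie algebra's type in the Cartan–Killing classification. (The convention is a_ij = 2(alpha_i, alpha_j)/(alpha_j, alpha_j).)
type A_3

The matrix has rank 3 with 2's on the diagonal. Reading the off-diagonal entries as Dynkin edges (a single edge where a_ij = a_ji = -1; a double or triple edge where a_ij * a_ji = 2 or 3), the diagram is a chain of 3 nodes with single edges (A_3). One simple-root ordering that puts it in standard form is (alpha_2, alpha_3, alpha_1). So the algebra is type A_3, i.e. sl(4).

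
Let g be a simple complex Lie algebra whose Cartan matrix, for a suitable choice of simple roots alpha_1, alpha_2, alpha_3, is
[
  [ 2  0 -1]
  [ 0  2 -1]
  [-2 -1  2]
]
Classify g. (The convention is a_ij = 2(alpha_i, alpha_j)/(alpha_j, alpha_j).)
type B_3

The matrix has rank 3 with 2's on the diagonal. Reading the off-diagonal entries as Dynkin edges (a single edge where a_ij = a_ji = -1; a double or triple edge where a_ij * a_ji = 2 or 3), the diagram is a chain of 3 nodes with a double edge at one end; the terminal node there is the unique short simple root (B_3). One simple-root ordering that puts it in standard form is (alpha_2, alpha_3, alpha_1). So the algebra is type B_3, i.e. so(7).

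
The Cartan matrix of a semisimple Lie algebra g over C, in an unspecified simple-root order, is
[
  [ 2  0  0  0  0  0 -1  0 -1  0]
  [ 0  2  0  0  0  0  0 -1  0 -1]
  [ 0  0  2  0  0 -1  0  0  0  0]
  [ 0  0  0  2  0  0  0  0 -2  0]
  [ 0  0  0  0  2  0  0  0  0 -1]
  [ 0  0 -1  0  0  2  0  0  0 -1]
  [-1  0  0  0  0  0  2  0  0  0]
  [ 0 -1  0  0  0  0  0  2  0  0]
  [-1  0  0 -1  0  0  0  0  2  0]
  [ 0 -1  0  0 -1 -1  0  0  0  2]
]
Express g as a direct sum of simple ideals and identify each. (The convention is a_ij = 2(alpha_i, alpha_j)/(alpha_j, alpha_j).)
C4 + E6

The diagram associated to this matrix has two connected components: the simple roots {alpha_1, alpha_4, alpha_7, alpha_9} form a chain of 4 nodes with a double edge at one end; the terminal node there is the unique long simple root (C_4), and {alpha_2, alpha_3, alpha_5, alpha_6, alpha_8, alpha_10} form a chain of 5 nodes with one extra node attached to the third node from one end (E_6). A semisimple Lie algebra decomposes uniquely as the direct sum of simple ideals, one per connected component of its Dynkin diagram, so g ≅ C_4 ⊕ E_6 (dimension 36 + 78 = 114).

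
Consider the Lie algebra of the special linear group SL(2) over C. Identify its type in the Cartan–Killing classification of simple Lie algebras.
type A_1

This is sl(2), which has dimension 2^2 - 1 = 3 and rank 2 - 1 = 1 (a Cartan subalgebra is the diagonal traceless matrices). In the classification of classical Lie algebras, the special linear algebra sl(n+1) has type A_n; here n = 1, so the Dynkin diagram is a chain of 1 nodes with single edges (A_1). Hence the type is A_1.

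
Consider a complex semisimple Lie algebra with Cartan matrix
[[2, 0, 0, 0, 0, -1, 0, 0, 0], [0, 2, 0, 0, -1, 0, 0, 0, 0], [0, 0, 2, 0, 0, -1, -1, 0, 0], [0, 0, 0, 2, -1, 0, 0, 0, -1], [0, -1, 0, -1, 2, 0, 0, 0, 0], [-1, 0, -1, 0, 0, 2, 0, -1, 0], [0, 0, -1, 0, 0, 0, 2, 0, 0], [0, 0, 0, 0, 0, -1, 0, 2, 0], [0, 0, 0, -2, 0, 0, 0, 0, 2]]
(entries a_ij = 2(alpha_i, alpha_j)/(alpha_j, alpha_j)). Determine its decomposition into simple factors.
C_4 + D_5

The diagram associated to this matrix has two connected components: the simple roots {alpha_2, alpha_4, alpha_5, alpha_9} form a chain of 4 nodes with a double edge at one end; the terminal node there is the unique long simple root (C_4), and {alpha_1, alpha_3, alpha_6, alpha_7, alpha_8} form a chain of 3 nodes with a fork of two nodes at one end (D_5). A semisimple Lie algebra decomposes uniquely as the direct sum of simple ideals, one per connected component of its Dynkin diagram, so g ≅ C_4 ⊕ D_5 (dimension 36 + 45 = 81).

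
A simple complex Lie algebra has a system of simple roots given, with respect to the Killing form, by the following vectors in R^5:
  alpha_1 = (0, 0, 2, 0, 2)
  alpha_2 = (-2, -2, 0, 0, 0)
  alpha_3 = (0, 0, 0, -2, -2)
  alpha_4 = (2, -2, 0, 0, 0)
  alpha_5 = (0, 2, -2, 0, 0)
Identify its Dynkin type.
D_5

Compute the Cartan integers a_ij = 2(alpha_i, alpha_j)/(alpha_j, alpha_j); the resulting 5x5 Cartan matrix is
[[2, 0, -1, 0, -1], [0, 2, 0, 0, -1], [-1, 0, 2, 0, 0], [0, 0, 0, 2, -1], [-1, -1, 0, -1, 2]].
All simple roots have the same length, so the diagram is simply laced. The associated Dynkin diagram is a chain of 3 nodes with a fork of two nodes at one end (D_5), so the type is D_5 (the algebra so(10)).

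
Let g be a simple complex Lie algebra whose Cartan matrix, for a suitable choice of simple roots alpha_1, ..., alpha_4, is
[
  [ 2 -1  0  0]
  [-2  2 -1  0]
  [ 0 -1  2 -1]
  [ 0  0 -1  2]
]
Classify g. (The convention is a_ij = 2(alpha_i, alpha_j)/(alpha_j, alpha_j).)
type B_4

The matrix has rank 4 with 2's on the diagonal. Reading the off-diagonal entries as Dynkin edges (a single edge where a_ij = a_ji = -1; a double or triple edge where a_ij * a_ji = 2 or 3), the diagram is a chain of 4 nodes with a double edge at one end; the terminal node there is the unique short simple root (B_4). One simple-root ordering that puts it in standard form is (alpha_4, alpha_3, alpha_2, alpha_1). So the algebra is type B_4, i.e. so(9).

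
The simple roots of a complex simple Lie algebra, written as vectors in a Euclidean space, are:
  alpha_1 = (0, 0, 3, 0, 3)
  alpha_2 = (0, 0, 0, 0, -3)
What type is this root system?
B2

Compute the Cartan integers a_ij = 2(alpha_i, alpha_j)/(alpha_j, alpha_j); the resulting 2x2 Cartan matrix is
[[2, -2], [-1, 2]].
The roots have two lengths (squared-length ratio 2:1); the short ones are alpha_{2}. The associated Dynkin diagram is a chain of 2 nodes with a double edge at one end; the terminal node there is the unique short simple root (B_2), so the type is B_2 (the algebra so(5)).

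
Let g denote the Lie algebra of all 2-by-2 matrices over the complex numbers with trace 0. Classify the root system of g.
A1

This is sl(2), which has dimension 2^2 - 1 = 3 and rank 2 - 1 = 1 (a Cartan subalgebra is the diagonal traceless matrices). In the classification of classical Lie algebras, the special linear algebra sl(n+1) has type A_n; here n = 1, so the Dynkin diagram is a chain of 1 nodes with single edges (A_1). Hence the type is A_1.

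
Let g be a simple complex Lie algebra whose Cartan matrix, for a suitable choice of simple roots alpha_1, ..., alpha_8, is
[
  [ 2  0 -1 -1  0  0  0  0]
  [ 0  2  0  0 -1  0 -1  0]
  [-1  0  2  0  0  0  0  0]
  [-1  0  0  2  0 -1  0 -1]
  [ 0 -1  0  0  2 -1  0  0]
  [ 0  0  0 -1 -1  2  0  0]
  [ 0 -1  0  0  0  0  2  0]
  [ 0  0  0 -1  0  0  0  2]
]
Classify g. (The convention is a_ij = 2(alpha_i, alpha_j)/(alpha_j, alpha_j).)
E_8

The matrix has rank 8 with 2's on the diagonal. Reading the off-diagonal entries as Dynkin edges (a single edge where a_ij = a_ji = -1; a double or triple edge where a_ij * a_ji = 2 or 3), the diagram is a chain of 7 nodes with one extra node attached to the third node from one end (E_8). One simple-root ordering that puts it in standard form is (alpha_3, alpha_8, alpha_1, alpha_4, alpha_6, alpha_5, alpha_2, alpha_7). So the algebra is type E_8.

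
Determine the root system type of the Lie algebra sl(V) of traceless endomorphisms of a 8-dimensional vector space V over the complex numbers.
This is sl(8), which has dimension 8^2 - 1 = 63 and rank 8 - 1 = 7 (a Cartan subalgebra is the diagonal traceless matrices). In the classification of classical Lie algebras, the special linear algebra sl(n+1) has type A_n; here n = 7, so the Dynkin diagram is a chain of 7 nodes with single edges (A_7). Hence the type is A_7.

A_7 (sl(8))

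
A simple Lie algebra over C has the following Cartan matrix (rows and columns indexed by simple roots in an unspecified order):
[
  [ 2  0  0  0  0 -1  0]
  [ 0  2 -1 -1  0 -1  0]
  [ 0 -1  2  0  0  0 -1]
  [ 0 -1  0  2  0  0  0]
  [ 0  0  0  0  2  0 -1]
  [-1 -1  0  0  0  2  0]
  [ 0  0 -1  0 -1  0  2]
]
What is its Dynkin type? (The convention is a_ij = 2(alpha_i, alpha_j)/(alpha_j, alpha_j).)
type E_7

The matrix has rank 7 with 2's on the diagonal. Reading the off-diagonal entries as Dynkin edges (a single edge where a_ij = a_ji = -1; a double or triple edge where a_ij * a_ji = 2 or 3), the diagram is a chain of 6 nodes with one extra node attached to the third node from one end (E_7). One simple-root ordering that puts it in standard form is (alpha_1, alpha_4, alpha_6, alpha_2, alpha_3, alpha_7, alpha_5). So the algebra is type E_7.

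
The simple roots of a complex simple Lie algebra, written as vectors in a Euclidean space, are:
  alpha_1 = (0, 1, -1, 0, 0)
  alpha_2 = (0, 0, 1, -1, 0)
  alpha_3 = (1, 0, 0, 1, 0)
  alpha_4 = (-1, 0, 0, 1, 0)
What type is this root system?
D_4

Compute the Cartan integers a_ij = 2(alpha_i, alpha_j)/(alpha_j, alpha_j); the resulting 4x4 Cartan matrix is
[[2, -1, 0, 0], [-1, 2, -1, -1], [0, -1, 2, 0], [0, -1, 0, 2]].
All simple roots have the same length, so the diagram is simply laced. The associated Dynkin diagram is a chain of 2 nodes with a fork of two nodes at one end (D_4), so the type is D_4 (the algebra so(8)).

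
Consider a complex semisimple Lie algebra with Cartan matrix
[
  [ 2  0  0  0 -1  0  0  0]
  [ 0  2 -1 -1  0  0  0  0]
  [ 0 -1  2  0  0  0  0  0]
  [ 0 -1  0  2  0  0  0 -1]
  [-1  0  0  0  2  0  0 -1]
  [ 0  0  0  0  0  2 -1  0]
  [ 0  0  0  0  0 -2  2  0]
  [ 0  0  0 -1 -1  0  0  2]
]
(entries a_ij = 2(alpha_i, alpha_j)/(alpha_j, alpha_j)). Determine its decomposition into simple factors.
A_6 ⊕ B_2

The diagram associated to this matrix has two connected components: the simple roots {alpha_1, alpha_2, alpha_3, alpha_4, alpha_5, alpha_8} form a chain of 6 nodes with single edges (A_6), and {alpha_6, alpha_7} form a chain of 2 nodes with a double edge at one end; the terminal node there is the unique short simple root (B_2). A semisimple Lie algebra decomposes uniquely as the direct sum of simple ideals, one per connected component of its Dynkin diagram, so g ≅ A_6 ⊕ B_2 (dimension 48 + 10 = 58).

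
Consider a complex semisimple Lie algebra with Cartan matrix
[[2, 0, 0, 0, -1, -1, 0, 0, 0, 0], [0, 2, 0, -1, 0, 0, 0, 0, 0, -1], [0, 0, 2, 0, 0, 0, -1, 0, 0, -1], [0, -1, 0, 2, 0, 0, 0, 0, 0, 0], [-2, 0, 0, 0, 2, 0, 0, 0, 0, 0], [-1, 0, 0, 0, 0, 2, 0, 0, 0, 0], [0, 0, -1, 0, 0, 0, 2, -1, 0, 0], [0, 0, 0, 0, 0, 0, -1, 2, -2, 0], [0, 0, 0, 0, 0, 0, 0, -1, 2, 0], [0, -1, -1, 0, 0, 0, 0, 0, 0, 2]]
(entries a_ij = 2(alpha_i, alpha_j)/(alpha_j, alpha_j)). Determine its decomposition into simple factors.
B_7 (so(15)) ⊕ C_3 (sp(6))

The diagram associated to this matrix has two connected components: the simple roots {alpha_2, alpha_3, alpha_4, alpha_7, alpha_8, alpha_9, alpha_10} form a chain of 7 nodes with a double edge at one end; the terminal node there is the unique short simple root (B_7), and {alpha_1, alpha_5, alpha_6} form a chain of 3 nodes with a double edge at one end; the terminal node there is the unique long simple root (C_3). A semisimple Lie algebra decomposes uniquely as the direct sum of simple ideals, one per connected component of its Dynkin diagram, so g ≅ B_7 ⊕ C_3 (dimension 105 + 21 = 126).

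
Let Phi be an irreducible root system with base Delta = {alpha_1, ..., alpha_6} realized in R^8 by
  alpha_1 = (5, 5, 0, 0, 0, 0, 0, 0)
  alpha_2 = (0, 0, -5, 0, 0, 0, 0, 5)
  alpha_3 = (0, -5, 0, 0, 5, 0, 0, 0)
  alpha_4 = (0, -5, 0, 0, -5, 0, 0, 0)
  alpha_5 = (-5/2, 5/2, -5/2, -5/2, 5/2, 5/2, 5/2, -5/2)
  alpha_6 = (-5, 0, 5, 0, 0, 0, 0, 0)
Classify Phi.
E_6

Compute the Cartan integers a_ij = 2(alpha_i, alpha_j)/(alpha_j, alpha_j); the resulting 6x6 Cartan matrix is
[[2, 0, -1, -1, 0, -1], [0, 2, 0, 0, 0, -1], [-1, 0, 2, 0, 0, 0], [-1, 0, 0, 2, -1, 0], [0, 0, 0, -1, 2, 0], [-1, -1, 0, 0, 0, 2]].
All simple roots have the same length, so the diagram is simply laced. The associated Dynkin diagram is a chain of 5 nodes with one extra node attached to the third node from one end (E_6), so the type is E_6.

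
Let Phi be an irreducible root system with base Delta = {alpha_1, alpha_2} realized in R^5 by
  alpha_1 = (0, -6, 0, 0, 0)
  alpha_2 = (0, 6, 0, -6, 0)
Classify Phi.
type B_2

Compute the Cartan integers a_ij = 2(alpha_i, alpha_j)/(alpha_j, alpha_j); the resulting 2x2 Cartan matrix is
[[2, -1], [-2, 2]].
The roots have two lengths (squared-length ratio 2:1); the short ones are alpha_{1}. The associated Dynkin diagram is a chain of 2 nodes with a double edge at one end; the terminal node there is the unique short simple root (B_2), so the type is B_2 (the algebra so(5)).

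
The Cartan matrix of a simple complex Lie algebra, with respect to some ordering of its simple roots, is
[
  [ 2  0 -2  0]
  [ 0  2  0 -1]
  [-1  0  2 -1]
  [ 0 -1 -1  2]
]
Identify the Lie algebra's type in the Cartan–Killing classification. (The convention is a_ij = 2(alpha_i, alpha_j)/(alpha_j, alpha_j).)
type C_4

The matrix has rank 4 with 2's on the diagonal. Reading the off-diagonal entries as Dynkin edges (a single edge where a_ij = a_ji = -1; a double or triple edge where a_ij * a_ji = 2 or 3), the diagram is a chain of 4 nodes with a double edge at one end; the terminal node there is the unique long simple root (C_4). One simple-root ordering that puts it in standard form is (alpha_2, alpha_4, alpha_3, alpha_1). So the algebra is type C_4, i.e. sp(8).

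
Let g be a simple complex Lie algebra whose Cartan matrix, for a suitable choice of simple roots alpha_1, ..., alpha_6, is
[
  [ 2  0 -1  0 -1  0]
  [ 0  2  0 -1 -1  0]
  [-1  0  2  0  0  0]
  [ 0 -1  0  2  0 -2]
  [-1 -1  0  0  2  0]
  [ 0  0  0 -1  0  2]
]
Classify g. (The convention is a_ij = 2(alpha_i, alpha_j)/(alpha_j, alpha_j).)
B6

The matrix has rank 6 with 2's on the diagonal. Reading the off-diagonal entries as Dynkin edges (a single edge where a_ij = a_ji = -1; a double or triple edge where a_ij * a_ji = 2 or 3), the diagram is a chain of 6 nodes with a double edge at one end; the terminal node there is the unique short simple root (B_6). One simple-root ordering that puts it in standard form is (alpha_3, alpha_1, alpha_5, alpha_2, alpha_4, alpha_6). So the algebra is type B_6, i.e. so(13).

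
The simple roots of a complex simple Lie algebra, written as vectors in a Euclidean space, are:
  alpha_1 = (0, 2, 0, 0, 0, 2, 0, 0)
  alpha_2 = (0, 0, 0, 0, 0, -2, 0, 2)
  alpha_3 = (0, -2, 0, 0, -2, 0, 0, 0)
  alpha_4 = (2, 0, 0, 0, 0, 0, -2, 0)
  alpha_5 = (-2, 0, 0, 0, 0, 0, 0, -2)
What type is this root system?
A_5

Compute the Cartan integers a_ij = 2(alpha_i, alpha_j)/(alpha_j, alpha_j); the resulting 5x5 Cartan matrix is
[[2, -1, -1, 0, 0], [-1, 2, 0, 0, -1], [-1, 0, 2, 0, 0], [0, 0, 0, 2, -1], [0, -1, 0, -1, 2]].
All simple roots have the same length, so the diagram is simply laced. The associated Dynkin diagram is a chain of 5 nodes with single edges (A_5), so the type is A_5 (the algebra sl(6)).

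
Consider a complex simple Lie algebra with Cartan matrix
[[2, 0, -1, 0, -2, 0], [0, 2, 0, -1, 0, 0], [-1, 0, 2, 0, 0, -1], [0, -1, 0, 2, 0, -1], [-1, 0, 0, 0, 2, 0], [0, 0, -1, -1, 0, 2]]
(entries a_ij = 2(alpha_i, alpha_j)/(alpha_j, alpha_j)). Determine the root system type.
B6

The matrix has rank 6 with 2's on the diagonal. Reading the off-diagonal entries as Dynkin edges (a single edge where a_ij = a_ji = -1; a double or triple edge where a_ij * a_ji = 2 or 3), the diagram is a chain of 6 nodes with a double edge at one end; the terminal node there is the unique short simple root (B_6). One simple-root ordering that puts it in standard form is (alpha_2, alpha_4, alpha_6, alpha_3, alpha_1, alpha_5). So the algebra is type B_6, i.e. so(13).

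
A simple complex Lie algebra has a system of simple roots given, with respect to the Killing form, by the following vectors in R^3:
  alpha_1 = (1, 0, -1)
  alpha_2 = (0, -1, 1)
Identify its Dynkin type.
Compute the Cartan integers a_ij = 2(alpha_i, alpha_j)/(alpha_j, alpha_j); the resulting 2x2 Cartan matrix is
[[2, -1], [-1, 2]].
All simple roots have the same length, so the diagram is simply laced. The associated Dynkin diagram is a chain of 2 nodes with single edges (A_2), so the type is A_2 (the algebra sl(3)).

A_2 (sl(3))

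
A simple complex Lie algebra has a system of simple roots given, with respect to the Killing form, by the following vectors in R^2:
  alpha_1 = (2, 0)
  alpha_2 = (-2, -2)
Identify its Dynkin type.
B2

Compute the Cartan integers a_ij = 2(alpha_i, alpha_j)/(alpha_j, alpha_j); the resulting 2x2 Cartan matrix is
[[2, -1], [-2, 2]].
The roots have two lengths (squared-length ratio 2:1); the short ones are alpha_{1}. The associated Dynkin diagram is a chain of 2 nodes with a double edge at one end; the terminal node there is the unique short simple root (B_2), so the type is B_2 (the algebra so(5)).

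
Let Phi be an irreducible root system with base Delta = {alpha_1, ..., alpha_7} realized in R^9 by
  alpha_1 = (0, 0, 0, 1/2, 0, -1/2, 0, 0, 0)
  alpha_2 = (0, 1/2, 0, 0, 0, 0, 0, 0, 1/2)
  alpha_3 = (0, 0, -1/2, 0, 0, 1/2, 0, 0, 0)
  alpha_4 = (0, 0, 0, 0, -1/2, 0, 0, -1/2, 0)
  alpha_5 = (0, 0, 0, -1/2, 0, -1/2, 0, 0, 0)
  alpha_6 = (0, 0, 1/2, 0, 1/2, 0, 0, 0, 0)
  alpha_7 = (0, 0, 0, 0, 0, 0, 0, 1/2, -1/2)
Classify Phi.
D_7

Compute the Cartan integers a_ij = 2(alpha_i, alpha_j)/(alpha_j, alpha_j); the resulting 7x7 Cartan matrix is
[[2, 0, -1, 0, 0, 0, 0], [0, 2, 0, 0, 0, 0, -1], [-1, 0, 2, 0, -1, -1, 0], [0, 0, 0, 2, 0, -1, -1], [0, 0, -1, 0, 2, 0, 0], [0, 0, -1, -1, 0, 2, 0], [0, -1, 0, -1, 0, 0, 2]].
All simple roots have the same length, so the diagram is simply laced. The associated Dynkin diagram is a chain of 5 nodes with a fork of two nodes at one end (D_7), so the type is D_7 (the algebra so(14)).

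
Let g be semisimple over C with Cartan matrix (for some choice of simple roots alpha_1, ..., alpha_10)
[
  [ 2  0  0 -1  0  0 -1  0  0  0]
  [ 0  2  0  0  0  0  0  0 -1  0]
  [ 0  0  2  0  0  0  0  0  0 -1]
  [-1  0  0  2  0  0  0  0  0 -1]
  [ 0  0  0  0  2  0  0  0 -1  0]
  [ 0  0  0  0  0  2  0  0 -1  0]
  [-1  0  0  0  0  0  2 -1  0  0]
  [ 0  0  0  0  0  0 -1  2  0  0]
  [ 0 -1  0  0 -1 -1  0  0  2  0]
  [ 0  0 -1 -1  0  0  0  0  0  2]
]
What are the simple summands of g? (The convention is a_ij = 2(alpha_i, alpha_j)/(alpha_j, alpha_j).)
A_6 ⊕ D_4

The diagram associated to this matrix has two connected components: the simple roots {alpha_1, alpha_3, alpha_4, alpha_7, alpha_8, alpha_10} form a chain of 6 nodes with single edges (A_6), and {alpha_2, alpha_5, alpha_6, alpha_9} form a chain of 2 nodes with a fork of two nodes at one end (D_4). A semisimple Lie algebra decomposes uniquely as the direct sum of simple ideals, one per connected component of its Dynkin diagram, so g ≅ A_6 ⊕ D_4 (dimension 48 + 28 = 76).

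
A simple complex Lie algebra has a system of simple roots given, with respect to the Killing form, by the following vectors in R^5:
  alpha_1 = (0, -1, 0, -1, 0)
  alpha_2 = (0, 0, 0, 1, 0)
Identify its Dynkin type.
type B_2

Compute the Cartan integers a_ij = 2(alpha_i, alpha_j)/(alpha_j, alpha_j); the resulting 2x2 Cartan matrix is
[[2, -2], [-1, 2]].
The roots have two lengths (squared-length ratio 2:1); the short ones are alpha_{2}. The associated Dynkin diagram is a chain of 2 nodes with a double edge at one end; the terminal node there is the unique short simple root (B_2), so the type is B_2 (the algebra so(5)).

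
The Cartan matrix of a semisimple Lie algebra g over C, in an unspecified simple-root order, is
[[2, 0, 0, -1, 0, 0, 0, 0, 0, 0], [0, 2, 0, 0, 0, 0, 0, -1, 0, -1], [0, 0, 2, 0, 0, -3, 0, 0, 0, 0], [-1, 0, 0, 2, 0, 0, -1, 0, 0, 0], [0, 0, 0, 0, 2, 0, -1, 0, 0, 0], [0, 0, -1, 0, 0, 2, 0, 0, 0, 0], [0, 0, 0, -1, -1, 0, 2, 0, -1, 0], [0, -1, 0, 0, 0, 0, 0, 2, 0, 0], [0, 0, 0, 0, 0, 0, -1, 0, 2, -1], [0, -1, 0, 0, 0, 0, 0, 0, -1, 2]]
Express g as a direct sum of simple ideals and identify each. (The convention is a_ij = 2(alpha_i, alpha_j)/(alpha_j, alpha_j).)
The diagram associated to this matrix has two connected components: the simple roots {alpha_1, alpha_2, alpha_4, alpha_5, alpha_7, alpha_8, alpha_9, alpha_10} form a chain of 7 nodes with one extra node attached to the third node from one end (E_8), and {alpha_3, alpha_6} form two nodes joined by a triple edge (G_2). A semisimple Lie algebra decomposes uniquely as the direct sum of simple ideals, one per connected component of its Dynkin diagram, so g ≅ E_8 ⊕ G_2 (dimension 248 + 14 = 262).

E_8 + G_2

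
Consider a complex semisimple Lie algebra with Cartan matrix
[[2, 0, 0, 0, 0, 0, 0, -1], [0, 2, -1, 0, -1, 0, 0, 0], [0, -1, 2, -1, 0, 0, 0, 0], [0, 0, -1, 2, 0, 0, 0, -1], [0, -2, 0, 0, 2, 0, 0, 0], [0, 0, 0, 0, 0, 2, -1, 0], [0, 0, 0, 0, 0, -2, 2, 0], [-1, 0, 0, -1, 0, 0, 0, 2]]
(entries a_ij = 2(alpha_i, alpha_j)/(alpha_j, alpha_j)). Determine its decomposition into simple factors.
The diagram associated to this matrix has two connected components: the simple roots {alpha_6, alpha_7} form a chain of 2 nodes with a double edge at one end; the terminal node there is the unique short simple root (B_2), and {alpha_1, alpha_2, alpha_3, alpha_4, alpha_5, alpha_8} form a chain of 6 nodes with a double edge at one end; the terminal node there is the unique long simple root (C_6). A semisimple Lie algebra decomposes uniquely as the direct sum of simple ideals, one per connected component of its Dynkin diagram, so g ≅ B_2 ⊕ C_6 (dimension 10 + 78 = 88).

type B_2 + type C_6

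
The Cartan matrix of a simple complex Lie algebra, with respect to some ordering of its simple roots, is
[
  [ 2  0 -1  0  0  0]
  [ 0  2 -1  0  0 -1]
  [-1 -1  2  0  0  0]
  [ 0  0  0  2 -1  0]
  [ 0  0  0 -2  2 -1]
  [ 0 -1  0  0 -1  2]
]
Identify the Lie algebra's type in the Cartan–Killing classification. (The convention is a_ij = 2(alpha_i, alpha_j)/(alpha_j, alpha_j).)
type B_6

The matrix has rank 6 with 2's on the diagonal. Reading the off-diagonal entries as Dynkin edges (a single edge where a_ij = a_ji = -1; a double or triple edge where a_ij * a_ji = 2 or 3), the diagram is a chain of 6 nodes with a double edge at one end; the terminal node there is the unique short simple root (B_6). One simple-root ordering that puts it in standard form is (alpha_1, alpha_3, alpha_2, alpha_6, alpha_5, alpha_4). So the algebra is type B_6, i.e. so(13).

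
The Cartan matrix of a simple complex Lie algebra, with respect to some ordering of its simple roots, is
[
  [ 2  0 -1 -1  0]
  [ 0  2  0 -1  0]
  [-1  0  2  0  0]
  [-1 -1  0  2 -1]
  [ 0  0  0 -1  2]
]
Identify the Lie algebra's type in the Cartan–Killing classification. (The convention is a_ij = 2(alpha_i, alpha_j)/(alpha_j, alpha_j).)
The matrix has rank 5 with 2's on the diagonal. Reading the off-diagonal entries as Dynkin edges (a single edge where a_ij = a_ji = -1; a double or triple edge where a_ij * a_ji = 2 or 3), the diagram is a chain of 3 nodes with a fork of two nodes at one end (D_5). One simple-root ordering that puts it in standard form is (alpha_3, alpha_1, alpha_4, alpha_5, alpha_2). So the algebra is type D_5, i.e. so(10).

D_5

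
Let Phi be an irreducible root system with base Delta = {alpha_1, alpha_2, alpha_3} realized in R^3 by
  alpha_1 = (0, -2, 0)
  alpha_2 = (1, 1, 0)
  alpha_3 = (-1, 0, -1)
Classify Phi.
Compute the Cartan integers a_ij = 2(alpha_i, alpha_j)/(alpha_j, alpha_j); the resulting 3x3 Cartan matrix is
[[2, -2, 0], [-1, 2, -1], [0, -1, 2]].
The roots have two lengths (squared-length ratio 2:1); the short ones are alpha_{2,3}. The associated Dynkin diagram is a chain of 3 nodes with a double edge at one end; the terminal node there is the unique long simple root (C_3), so the type is C_3 (the algebra sp(6)).

C3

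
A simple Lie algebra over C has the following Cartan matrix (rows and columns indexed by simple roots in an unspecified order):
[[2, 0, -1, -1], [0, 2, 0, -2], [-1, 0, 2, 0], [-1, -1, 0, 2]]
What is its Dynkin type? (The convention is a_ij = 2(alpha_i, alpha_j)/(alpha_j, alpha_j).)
C_4

The matrix has rank 4 with 2's on the diagonal. Reading the off-diagonal entries as Dynkin edges (a single edge where a_ij = a_ji = -1; a double or triple edge where a_ij * a_ji = 2 or 3), the diagram is a chain of 4 nodes with a double edge at one end; the terminal node there is the unique long simple root (C_4). One simple-root ordering that puts it in standard form is (alpha_3, alpha_1, alpha_4, alpha_2). So the algebra is type C_4, i.e. sp(8).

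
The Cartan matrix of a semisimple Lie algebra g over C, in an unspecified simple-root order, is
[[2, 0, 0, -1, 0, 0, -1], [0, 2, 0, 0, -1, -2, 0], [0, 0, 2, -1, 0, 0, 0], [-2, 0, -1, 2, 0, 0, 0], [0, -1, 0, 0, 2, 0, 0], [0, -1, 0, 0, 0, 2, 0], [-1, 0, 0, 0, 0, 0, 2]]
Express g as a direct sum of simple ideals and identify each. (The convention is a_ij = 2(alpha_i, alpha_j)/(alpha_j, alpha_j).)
B_3 (so(7)) ⊕ F_4

The diagram associated to this matrix has two connected components: the simple roots {alpha_2, alpha_5, alpha_6} form a chain of 3 nodes with a double edge at one end; the terminal node there is the unique short simple root (B_3), and {alpha_1, alpha_3, alpha_4, alpha_7} form a chain of 4 nodes with a double edge between the middle two (F_4). A semisimple Lie algebra decomposes uniquely as the direct sum of simple ideals, one per connected component of its Dynkin diagram, so g ≅ B_3 ⊕ F_4 (dimension 21 + 52 = 73).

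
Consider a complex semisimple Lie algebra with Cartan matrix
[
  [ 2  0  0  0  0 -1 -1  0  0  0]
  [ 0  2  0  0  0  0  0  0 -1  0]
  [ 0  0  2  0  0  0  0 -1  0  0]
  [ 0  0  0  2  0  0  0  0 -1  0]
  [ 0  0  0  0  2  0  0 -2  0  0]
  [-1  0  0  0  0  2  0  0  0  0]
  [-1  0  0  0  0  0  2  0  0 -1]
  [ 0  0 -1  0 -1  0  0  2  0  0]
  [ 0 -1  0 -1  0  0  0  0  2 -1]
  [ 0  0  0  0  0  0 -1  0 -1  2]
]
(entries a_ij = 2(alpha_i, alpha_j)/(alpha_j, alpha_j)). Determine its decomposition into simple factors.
The diagram associated to this matrix has two connected components: the simple roots {alpha_3, alpha_5, alpha_8} form a chain of 3 nodes with a double edge at one end; the terminal node there is the unique long simple root (C_3), and {alpha_1, alpha_2, alpha_4, alpha_6, alpha_7, alpha_9, alpha_10} form a chain of 5 nodes with a fork of two nodes at one end (D_7). A semisimple Lie algebra decomposes uniquely as the direct sum of simple ideals, one per connected component of its Dynkin diagram, so g ≅ C_3 ⊕ D_7 (dimension 21 + 91 = 112).

C3 + D7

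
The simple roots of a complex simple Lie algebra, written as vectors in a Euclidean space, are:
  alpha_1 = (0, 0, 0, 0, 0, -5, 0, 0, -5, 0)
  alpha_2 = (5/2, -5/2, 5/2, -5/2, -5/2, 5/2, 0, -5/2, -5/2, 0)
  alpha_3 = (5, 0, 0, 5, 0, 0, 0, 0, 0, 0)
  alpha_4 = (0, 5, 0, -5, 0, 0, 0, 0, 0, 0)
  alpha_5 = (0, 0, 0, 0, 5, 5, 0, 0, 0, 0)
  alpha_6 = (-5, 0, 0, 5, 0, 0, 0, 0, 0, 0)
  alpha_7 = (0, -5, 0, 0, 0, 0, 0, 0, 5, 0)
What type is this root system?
Compute the Cartan integers a_ij = 2(alpha_i, alpha_j)/(alpha_j, alpha_j); the resulting 7x7 Cartan matrix is
[[2, 0, 0, 0, -1, 0, -1], [0, 2, 0, 0, 0, -1, 0], [0, 0, 2, -1, 0, 0, 0], [0, 0, -1, 2, 0, -1, -1], [-1, 0, 0, 0, 2, 0, 0], [0, -1, 0, -1, 0, 2, 0], [-1, 0, 0, -1, 0, 0, 2]].
All simple roots have the same length, so the diagram is simply laced. The associated Dynkin diagram is a chain of 6 nodes with one extra node attached to the third node from one end (E_7), so the type is E_7.

E_7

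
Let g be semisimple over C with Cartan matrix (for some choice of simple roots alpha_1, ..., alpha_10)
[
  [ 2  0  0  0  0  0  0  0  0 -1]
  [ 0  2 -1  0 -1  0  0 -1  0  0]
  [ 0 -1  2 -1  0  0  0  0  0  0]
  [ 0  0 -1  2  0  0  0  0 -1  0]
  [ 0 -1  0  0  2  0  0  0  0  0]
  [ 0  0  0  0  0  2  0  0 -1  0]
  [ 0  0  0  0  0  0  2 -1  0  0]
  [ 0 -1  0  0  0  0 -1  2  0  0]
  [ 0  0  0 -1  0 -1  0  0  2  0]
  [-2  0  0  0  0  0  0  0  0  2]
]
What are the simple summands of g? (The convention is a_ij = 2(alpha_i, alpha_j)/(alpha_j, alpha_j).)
The diagram associated to this matrix has two connected components: the simple roots {alpha_1, alpha_10} form a chain of 2 nodes with a double edge at one end; the terminal node there is the unique short simple root (B_2), and {alpha_2, alpha_3, alpha_4, alpha_5, alpha_6, alpha_7, alpha_8, alpha_9} form a chain of 7 nodes with one extra node attached to the third node from one end (E_8). A semisimple Lie algebra decomposes uniquely as the direct sum of simple ideals, one per connected component of its Dynkin diagram, so g ≅ B_2 ⊕ E_8 (dimension 10 + 248 = 258).

type B_2 + type E_8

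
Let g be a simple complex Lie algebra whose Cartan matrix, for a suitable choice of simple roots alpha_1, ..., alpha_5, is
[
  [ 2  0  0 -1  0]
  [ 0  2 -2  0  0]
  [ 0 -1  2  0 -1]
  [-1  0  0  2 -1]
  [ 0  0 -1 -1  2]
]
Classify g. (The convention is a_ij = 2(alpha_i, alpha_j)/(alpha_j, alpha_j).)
The matrix has rank 5 with 2's on the diagonal. Reading the off-diagonal entries as Dynkin edges (a single edge where a_ij = a_ji = -1; a double or triple edge where a_ij * a_ji = 2 or 3), the diagram is a chain of 5 nodes with a double edge at one end; the terminal node there is the unique long simple root (C_5). One simple-root ordering that puts it in standard form is (alpha_1, alpha_4, alpha_5, alpha_3, alpha_2). So the algebra is type C_5, i.e. sp(10).

C_5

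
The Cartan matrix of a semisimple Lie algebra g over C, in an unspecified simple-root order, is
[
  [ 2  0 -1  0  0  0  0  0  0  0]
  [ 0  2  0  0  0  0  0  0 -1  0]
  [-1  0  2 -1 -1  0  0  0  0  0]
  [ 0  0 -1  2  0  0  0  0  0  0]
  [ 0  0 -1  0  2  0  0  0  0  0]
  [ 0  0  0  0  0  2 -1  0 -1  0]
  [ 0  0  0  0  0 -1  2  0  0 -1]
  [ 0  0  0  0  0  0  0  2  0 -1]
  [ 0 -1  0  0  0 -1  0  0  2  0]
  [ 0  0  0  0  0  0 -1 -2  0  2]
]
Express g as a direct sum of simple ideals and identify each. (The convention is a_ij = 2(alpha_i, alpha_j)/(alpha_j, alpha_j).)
The diagram associated to this matrix has two connected components: the simple roots {alpha_2, alpha_6, alpha_7, alpha_8, alpha_9, alpha_10} form a chain of 6 nodes with a double edge at one end; the terminal node there is the unique short simple root (B_6), and {alpha_1, alpha_3, alpha_4, alpha_5} form a chain of 2 nodes with a fork of two nodes at one end (D_4). A semisimple Lie algebra decomposes uniquely as the direct sum of simple ideals, one per connected component of its Dynkin diagram, so g ≅ B_6 ⊕ D_4 (dimension 78 + 28 = 106).

B_6 + D_4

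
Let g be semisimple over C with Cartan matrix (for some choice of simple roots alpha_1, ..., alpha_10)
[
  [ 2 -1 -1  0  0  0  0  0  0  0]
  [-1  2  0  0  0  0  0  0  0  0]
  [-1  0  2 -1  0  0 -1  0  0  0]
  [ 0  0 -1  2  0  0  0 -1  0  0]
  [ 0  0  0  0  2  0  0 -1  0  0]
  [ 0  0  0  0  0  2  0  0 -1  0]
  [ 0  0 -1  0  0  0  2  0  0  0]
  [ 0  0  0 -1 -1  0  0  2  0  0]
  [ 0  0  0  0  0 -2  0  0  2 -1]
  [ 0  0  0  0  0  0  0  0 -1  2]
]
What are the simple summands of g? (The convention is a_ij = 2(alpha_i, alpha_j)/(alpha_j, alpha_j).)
The diagram associated to this matrix has two connected components: the simple roots {alpha_6, alpha_9, alpha_10} form a chain of 3 nodes with a double edge at one end; the terminal node there is the unique short simple root (B_3), and {alpha_1, alpha_2, alpha_3, alpha_4, alpha_5, alpha_7, alpha_8} form a chain of 6 nodes with one extra node attached to the third node from one end (E_7). A semisimple Lie algebra decomposes uniquely as the direct sum of simple ideals, one per connected component of its Dynkin diagram, so g ≅ B_3 ⊕ E_7 (dimension 21 + 133 = 154).

B_3 (so(7)) + E_7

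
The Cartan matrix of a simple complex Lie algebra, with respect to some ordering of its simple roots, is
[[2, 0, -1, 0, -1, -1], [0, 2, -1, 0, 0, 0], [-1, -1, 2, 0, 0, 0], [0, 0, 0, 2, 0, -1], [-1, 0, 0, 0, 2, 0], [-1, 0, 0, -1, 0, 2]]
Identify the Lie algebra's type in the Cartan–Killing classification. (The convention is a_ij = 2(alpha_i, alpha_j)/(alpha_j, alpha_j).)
E_6

The matrix has rank 6 with 2's on the diagonal. Reading the off-diagonal entries as Dynkin edges (a single edge where a_ij = a_ji = -1; a double or triple edge where a_ij * a_ji = 2 or 3), the diagram is a chain of 5 nodes with one extra node attached to the third node from one end (E_6). One simple-root ordering that puts it in standard form is (alpha_4, alpha_5, alpha_6, alpha_1, alpha_3, alpha_2). So the algebra is type E_6.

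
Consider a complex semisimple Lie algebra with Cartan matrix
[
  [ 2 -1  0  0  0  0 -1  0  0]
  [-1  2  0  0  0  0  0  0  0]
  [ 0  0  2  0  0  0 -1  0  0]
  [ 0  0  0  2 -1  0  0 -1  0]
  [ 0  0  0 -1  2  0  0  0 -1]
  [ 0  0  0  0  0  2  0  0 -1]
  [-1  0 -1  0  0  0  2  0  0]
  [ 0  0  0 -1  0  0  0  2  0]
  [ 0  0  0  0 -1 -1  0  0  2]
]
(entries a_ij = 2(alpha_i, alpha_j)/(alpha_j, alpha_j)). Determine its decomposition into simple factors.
A4 + A5

The diagram associated to this matrix has two connected components: the simple roots {alpha_1, alpha_2, alpha_3, alpha_7} form a chain of 4 nodes with single edges (A_4), and {alpha_4, alpha_5, alpha_6, alpha_8, alpha_9} form a chain of 5 nodes with single edges (A_5). A semisimple Lie algebra decomposes uniquely as the direct sum of simple ideals, one per connected component of its Dynkin diagram, so g ≅ A_4 ⊕ A_5 (dimension 24 + 35 = 59).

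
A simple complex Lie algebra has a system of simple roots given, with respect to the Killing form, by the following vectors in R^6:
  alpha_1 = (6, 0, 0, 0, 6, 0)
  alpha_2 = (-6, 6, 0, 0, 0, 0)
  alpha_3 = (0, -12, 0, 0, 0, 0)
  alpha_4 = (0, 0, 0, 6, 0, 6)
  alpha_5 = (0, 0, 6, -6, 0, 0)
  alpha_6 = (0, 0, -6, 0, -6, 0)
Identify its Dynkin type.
Compute the Cartan integers a_ij = 2(alpha_i, alpha_j)/(alpha_j, alpha_j); the resulting 6x6 Cartan matrix is
[[2, -1, 0, 0, 0, -1], [-1, 2, -1, 0, 0, 0], [0, -2, 2, 0, 0, 0], [0, 0, 0, 2, -1, 0], [0, 0, 0, -1, 2, -1], [-1, 0, 0, 0, -1, 2]].
The roots have two lengths (squared-length ratio 2:1); the short ones are alpha_{1,2,4,5,6}. The associated Dynkin diagram is a chain of 6 nodes with a double edge at one end; the terminal node there is the unique long simple root (C_6), so the type is C_6 (the algebra sp(12)).

type C_6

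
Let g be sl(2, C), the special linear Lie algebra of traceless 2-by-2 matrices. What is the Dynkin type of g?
type A_1

This is sl(2), which has dimension 2^2 - 1 = 3 and rank 2 - 1 = 1 (a Cartan subalgebra is the diagonal traceless matrices). In the classification of classical Lie algebras, the special linear algebra sl(n+1) has type A_n; here n = 1, so the Dynkin diagram is a chain of 1 nodes with single edges (A_1). Hence the type is A_1.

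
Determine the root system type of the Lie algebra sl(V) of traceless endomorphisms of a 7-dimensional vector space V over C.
A_6 (sl(7))

This is sl(7), which has dimension 7^2 - 1 = 48 and rank 7 - 1 = 6 (a Cartan subalgebra is the diagonal traceless matrices). In the classification of classical Lie algebras, the special linear algebra sl(n+1) has type A_n; here n = 6, so the Dynkin diagram is a chain of 6 nodes with single edges (A_6). Hence the type is A_6.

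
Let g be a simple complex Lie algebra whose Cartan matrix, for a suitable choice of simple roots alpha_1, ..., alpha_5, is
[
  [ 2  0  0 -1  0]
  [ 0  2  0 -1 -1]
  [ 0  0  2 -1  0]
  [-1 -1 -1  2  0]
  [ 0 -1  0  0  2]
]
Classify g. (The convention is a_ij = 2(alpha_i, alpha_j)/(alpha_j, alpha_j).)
The matrix has rank 5 with 2's on the diagonal. Reading the off-diagonal entries as Dynkin edges (a single edge where a_ij = a_ji = -1; a double or triple edge where a_ij * a_ji = 2 or 3), the diagram is a chain of 3 nodes with a fork of two nodes at one end (D_5). One simple-root ordering that puts it in standard form is (alpha_5, alpha_2, alpha_4, alpha_1, alpha_3). So the algebra is type D_5, i.e. so(10).

D5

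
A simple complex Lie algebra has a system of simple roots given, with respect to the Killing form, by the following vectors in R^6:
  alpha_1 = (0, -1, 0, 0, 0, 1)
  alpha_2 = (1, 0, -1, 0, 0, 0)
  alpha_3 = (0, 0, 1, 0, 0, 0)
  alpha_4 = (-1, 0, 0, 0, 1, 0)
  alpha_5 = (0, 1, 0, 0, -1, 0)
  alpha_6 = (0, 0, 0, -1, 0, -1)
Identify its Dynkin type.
Compute the Cartan integers a_ij = 2(alpha_i, alpha_j)/(alpha_j, alpha_j); the resulting 6x6 Cartan matrix is
[[2, 0, 0, 0, -1, -1], [0, 2, -2, -1, 0, 0], [0, -1, 2, 0, 0, 0], [0, -1, 0, 2, -1, 0], [-1, 0, 0, -1, 2, 0], [-1, 0, 0, 0, 0, 2]].
The roots have two lengths (squared-length ratio 2:1); the short ones are alpha_{3}. The associated Dynkin diagram is a chain of 6 nodes with a double edge at one end; the terminal node there is the unique short simple root (B_6), so the type is B_6 (the algebra so(13)).

B_6 (so(13))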